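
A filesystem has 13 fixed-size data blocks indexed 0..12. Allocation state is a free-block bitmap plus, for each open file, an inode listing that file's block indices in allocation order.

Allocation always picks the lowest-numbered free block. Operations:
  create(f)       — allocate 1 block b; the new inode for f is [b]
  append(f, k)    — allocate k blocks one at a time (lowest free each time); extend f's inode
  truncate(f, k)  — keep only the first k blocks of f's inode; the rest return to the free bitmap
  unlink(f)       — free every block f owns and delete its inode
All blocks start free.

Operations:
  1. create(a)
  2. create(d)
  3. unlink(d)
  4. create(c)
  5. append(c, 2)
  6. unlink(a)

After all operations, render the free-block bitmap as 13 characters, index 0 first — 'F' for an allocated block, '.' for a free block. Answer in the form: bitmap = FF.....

bitmap = .FFF.........

  1. create(a)  ⇒  F............  {a→[0]}
  2. create(d)  ⇒  FF...........  {a→[0]; d→[1]}
  3. unlink(d)  ⇒  F............  {a→[0]}
  4. create(c)  ⇒  FF...........  {a→[0]; c→[1]}
  5. append(c, 2)  ⇒  FFFF.........  {a→[0]; c→[1, 2, 3]}
  6. unlink(a)  ⇒  .FFF.........  {c→[1, 2, 3]}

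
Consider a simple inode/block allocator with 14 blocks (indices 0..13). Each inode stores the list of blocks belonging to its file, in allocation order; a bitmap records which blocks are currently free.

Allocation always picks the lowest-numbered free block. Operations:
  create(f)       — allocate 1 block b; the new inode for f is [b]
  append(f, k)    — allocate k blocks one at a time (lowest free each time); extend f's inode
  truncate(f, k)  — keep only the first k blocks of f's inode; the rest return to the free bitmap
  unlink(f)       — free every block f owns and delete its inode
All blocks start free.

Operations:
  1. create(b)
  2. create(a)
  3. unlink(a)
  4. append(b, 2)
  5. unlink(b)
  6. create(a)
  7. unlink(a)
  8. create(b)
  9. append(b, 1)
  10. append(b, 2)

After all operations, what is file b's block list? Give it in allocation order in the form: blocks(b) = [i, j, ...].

[1] create(b) — b=0 (map F.............)
[2] create(a) — a=1 b=0 (map FF............)
[3] unlink(a) — b=0 (map F.............)
[4] append(b, 2) — b=0,1,2 (map FFF...........)
[5] unlink(b) —  (map ..............)
[6] create(a) — a=0 (map F.............)
[7] unlink(a) —  (map ..............)
[8] create(b) — b=0 (map F.............)
[9] append(b, 1) — b=0,1 (map FF............)
[10] append(b, 2) — b=0,1,2,3 (map FFFF..........)

blocks(b) = [0, 1, 2, 3]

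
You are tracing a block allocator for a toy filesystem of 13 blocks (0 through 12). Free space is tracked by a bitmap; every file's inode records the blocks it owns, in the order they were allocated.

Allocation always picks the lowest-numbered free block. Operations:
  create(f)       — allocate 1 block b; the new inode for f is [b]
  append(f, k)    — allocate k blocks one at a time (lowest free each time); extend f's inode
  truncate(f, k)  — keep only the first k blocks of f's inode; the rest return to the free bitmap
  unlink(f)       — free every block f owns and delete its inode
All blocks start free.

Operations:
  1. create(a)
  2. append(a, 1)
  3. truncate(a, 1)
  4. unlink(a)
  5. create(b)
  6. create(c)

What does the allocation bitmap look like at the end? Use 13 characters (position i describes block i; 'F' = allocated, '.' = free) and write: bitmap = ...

[1] create(a) — a=0 (map F............)
[2] append(a, 1) — a=0,1 (map FF...........)
[3] truncate(a, 1) — a=0 (map F............)
[4] unlink(a) —  (map .............)
[5] create(b) — b=0 (map F............)
[6] create(c) — b=0 c=1 (map FF...........)

bitmap = FF...........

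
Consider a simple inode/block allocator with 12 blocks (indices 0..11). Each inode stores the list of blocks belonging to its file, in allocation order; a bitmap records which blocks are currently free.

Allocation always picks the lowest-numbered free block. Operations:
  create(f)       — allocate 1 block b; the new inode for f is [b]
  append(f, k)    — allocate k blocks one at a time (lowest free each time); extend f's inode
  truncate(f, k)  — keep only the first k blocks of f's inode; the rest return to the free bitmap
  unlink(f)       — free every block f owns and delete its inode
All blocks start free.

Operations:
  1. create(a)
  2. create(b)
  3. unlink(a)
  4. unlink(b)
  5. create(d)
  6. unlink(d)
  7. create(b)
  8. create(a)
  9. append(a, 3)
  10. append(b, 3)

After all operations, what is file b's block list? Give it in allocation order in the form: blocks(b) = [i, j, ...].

[1] create(a) — a=0 (map F...........)
[2] create(b) — a=0 b=1 (map FF..........)
[3] unlink(a) — b=1 (map .F..........)
[4] unlink(b) —  (map ............)
[5] create(d) — d=0 (map F...........)
[6] unlink(d) —  (map ............)
[7] create(b) — b=0 (map F...........)
[8] create(a) — a=1 b=0 (map FF..........)
[9] append(a, 3) — a=1,2,3,4 b=0 (map FFFFF.......)
[10] append(b, 3) — a=1,2,3,4 b=0,5,6,7 (map FFFFFFFF....)

blocks(b) = [0, 5, 6, 7]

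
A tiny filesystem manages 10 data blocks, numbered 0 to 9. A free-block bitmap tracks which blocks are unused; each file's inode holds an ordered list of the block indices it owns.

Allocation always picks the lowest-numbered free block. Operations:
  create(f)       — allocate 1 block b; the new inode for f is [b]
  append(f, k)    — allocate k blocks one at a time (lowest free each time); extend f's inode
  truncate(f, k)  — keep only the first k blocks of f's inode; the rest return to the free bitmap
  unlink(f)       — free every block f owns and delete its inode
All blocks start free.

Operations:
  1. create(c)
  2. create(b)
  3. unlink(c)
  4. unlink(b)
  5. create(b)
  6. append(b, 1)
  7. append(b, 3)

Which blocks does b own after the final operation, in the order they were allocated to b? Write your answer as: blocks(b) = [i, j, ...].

  1. create(c)  ⇒  F.........  {c→[0]}
  2. create(b)  ⇒  FF........  {b→[1]; c→[0]}
  3. unlink(c)  ⇒  .F........  {b→[1]}
  4. unlink(b)  ⇒  ..........  {}
  5. create(b)  ⇒  F.........  {b→[0]}
  6. append(b, 1)  ⇒  FF........  {b→[0, 1]}
  7. append(b, 3)  ⇒  FFFFF.....  {b→[0, 1, 2, 3, 4]}

blocks(b) = [0, 1, 2, 3, 4]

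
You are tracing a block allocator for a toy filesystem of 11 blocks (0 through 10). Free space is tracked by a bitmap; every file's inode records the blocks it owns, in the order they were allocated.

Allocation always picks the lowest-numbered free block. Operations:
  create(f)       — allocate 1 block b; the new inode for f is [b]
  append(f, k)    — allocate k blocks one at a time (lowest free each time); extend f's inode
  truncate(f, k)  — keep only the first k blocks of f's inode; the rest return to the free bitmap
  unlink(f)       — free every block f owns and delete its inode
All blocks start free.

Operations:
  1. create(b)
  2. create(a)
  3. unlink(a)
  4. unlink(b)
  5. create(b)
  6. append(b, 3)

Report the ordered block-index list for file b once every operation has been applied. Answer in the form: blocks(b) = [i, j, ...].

blocks(b) = [0, 1, 2, 3]

  1. create(b)  ⇒  F..........  {b→[0]}
  2. create(a)  ⇒  FF.........  {a→[1]; b→[0]}
  3. unlink(a)  ⇒  F..........  {b→[0]}
  4. unlink(b)  ⇒  ...........  {}
  5. create(b)  ⇒  F..........  {b→[0]}
  6. append(b, 3)  ⇒  FFFF.......  {b→[0, 1, 2, 3]}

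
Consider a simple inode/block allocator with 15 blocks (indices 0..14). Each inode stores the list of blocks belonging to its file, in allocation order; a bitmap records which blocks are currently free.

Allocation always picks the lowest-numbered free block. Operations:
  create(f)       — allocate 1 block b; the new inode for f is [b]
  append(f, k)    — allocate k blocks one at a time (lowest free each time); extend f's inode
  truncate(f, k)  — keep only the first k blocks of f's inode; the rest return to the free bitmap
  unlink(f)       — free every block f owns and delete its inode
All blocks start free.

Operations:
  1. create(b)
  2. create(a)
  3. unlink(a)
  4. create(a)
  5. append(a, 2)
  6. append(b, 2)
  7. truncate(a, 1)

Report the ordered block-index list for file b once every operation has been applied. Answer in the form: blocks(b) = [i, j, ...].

blocks(b) = [0, 4, 5]

create(b): bitmap=F.............. | b=[0]
create(a): bitmap=FF............. | a=[1] b=[0]
unlink(a): bitmap=F.............. | b=[0]
create(a): bitmap=FF............. | a=[1] b=[0]
append(a, 2): bitmap=FFFF........... | a=[1, 2, 3] b=[0]
append(b, 2): bitmap=FFFFFF......... | a=[1, 2, 3] b=[0, 4, 5]
truncate(a, 1): bitmap=FF..FF......... | a=[1] b=[0, 4, 5]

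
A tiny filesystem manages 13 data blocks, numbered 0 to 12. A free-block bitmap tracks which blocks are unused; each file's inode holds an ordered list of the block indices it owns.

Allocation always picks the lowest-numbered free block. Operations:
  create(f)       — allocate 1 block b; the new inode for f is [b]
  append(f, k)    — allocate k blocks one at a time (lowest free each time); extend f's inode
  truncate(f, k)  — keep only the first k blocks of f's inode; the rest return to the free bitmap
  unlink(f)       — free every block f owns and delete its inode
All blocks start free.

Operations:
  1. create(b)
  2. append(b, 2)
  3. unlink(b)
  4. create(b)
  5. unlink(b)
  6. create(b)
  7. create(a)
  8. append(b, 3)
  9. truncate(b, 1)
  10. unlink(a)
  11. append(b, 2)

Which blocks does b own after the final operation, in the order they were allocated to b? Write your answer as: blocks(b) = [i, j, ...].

blocks(b) = [0, 1, 2]

create(b): bitmap=F............ | b=[0]
append(b, 2): bitmap=FFF.......... | b=[0, 1, 2]
unlink(b): bitmap=............. | 
create(b): bitmap=F............ | b=[0]
unlink(b): bitmap=............. | 
create(b): bitmap=F............ | b=[0]
create(a): bitmap=FF........... | a=[1] b=[0]
append(b, 3): bitmap=FFFFF........ | a=[1] b=[0, 2, 3, 4]
truncate(b, 1): bitmap=FF........... | a=[1] b=[0]
unlink(a): bitmap=F............ | b=[0]
append(b, 2): bitmap=FFF.......... | b=[0, 1, 2]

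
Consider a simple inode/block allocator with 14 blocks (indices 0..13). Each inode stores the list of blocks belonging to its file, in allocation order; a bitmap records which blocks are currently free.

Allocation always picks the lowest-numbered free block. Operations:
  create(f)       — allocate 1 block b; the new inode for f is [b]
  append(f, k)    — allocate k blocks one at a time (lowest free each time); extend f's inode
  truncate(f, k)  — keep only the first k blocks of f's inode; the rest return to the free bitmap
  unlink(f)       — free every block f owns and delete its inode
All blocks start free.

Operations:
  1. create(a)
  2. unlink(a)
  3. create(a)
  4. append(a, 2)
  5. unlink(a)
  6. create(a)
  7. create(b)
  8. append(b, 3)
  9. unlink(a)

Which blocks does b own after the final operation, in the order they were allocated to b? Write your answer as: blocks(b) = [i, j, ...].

[1] create(a) — a=0 (map F.............)
[2] unlink(a) —  (map ..............)
[3] create(a) — a=0 (map F.............)
[4] append(a, 2) — a=0,1,2 (map FFF...........)
[5] unlink(a) —  (map ..............)
[6] create(a) — a=0 (map F.............)
[7] create(b) — a=0 b=1 (map FF............)
[8] append(b, 3) — a=0 b=1,2,3,4 (map FFFFF.........)
[9] unlink(a) — b=1,2,3,4 (map .FFFF.........)

blocks(b) = [1, 2, 3, 4]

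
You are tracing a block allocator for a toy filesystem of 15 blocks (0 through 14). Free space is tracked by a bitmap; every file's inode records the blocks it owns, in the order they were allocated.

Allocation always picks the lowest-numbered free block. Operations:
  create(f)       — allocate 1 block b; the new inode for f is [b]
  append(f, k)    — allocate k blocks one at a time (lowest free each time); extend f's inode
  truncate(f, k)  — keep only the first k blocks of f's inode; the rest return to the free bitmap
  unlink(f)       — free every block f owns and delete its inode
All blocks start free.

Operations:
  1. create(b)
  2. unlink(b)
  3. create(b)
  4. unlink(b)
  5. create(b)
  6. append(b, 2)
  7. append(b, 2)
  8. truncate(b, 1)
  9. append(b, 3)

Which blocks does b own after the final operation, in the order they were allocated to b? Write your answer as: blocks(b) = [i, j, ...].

create(b): bitmap=F.............. | b=[0]
unlink(b): bitmap=............... | 
create(b): bitmap=F.............. | b=[0]
unlink(b): bitmap=............... | 
create(b): bitmap=F.............. | b=[0]
append(b, 2): bitmap=FFF............ | b=[0, 1, 2]
append(b, 2): bitmap=FFFFF.......... | b=[0, 1, 2, 3, 4]
truncate(b, 1): bitmap=F.............. | b=[0]
append(b, 3): bitmap=FFFF........... | b=[0, 1, 2, 3]

blocks(b) = [0, 1, 2, 3]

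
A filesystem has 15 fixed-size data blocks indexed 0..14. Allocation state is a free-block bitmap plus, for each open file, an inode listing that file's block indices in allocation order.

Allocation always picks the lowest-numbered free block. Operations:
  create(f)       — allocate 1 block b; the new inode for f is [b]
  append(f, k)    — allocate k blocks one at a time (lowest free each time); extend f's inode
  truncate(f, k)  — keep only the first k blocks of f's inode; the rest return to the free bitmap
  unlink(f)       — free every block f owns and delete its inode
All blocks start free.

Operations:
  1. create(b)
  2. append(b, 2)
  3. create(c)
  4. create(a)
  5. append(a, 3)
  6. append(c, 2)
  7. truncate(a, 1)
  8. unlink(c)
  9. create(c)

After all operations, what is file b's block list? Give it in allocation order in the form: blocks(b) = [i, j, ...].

create(b): bitmap=F.............. | b=[0]
append(b, 2): bitmap=FFF............ | b=[0, 1, 2]
create(c): bitmap=FFFF........... | b=[0, 1, 2] c=[3]
create(a): bitmap=FFFFF.......... | a=[4] b=[0, 1, 2] c=[3]
append(a, 3): bitmap=FFFFFFFF....... | a=[4, 5, 6, 7] b=[0, 1, 2] c=[3]
append(c, 2): bitmap=FFFFFFFFFF..... | a=[4, 5, 6, 7] b=[0, 1, 2] c=[3, 8, 9]
truncate(a, 1): bitmap=FFFFF...FF..... | a=[4] b=[0, 1, 2] c=[3, 8, 9]
unlink(c): bitmap=FFF.F.......... | a=[4] b=[0, 1, 2]
create(c): bitmap=FFFFF.......... | a=[4] b=[0, 1, 2] c=[3]

blocks(b) = [0, 1, 2]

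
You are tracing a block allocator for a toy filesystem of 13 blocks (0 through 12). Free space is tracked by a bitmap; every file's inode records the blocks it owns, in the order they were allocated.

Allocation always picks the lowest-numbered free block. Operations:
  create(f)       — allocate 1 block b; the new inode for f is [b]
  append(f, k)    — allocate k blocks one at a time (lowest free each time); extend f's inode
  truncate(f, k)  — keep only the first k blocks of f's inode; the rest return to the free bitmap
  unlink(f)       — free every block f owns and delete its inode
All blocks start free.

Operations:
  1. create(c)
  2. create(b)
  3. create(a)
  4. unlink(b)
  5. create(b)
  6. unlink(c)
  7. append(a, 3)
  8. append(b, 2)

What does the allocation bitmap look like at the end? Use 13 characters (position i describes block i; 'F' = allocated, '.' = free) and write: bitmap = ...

bitmap = FFFFFFF......

create(c): bitmap=F............ | c=[0]
create(b): bitmap=FF........... | b=[1] c=[0]
create(a): bitmap=FFF.......... | a=[2] b=[1] c=[0]
unlink(b): bitmap=F.F.......... | a=[2] c=[0]
create(b): bitmap=FFF.......... | a=[2] b=[1] c=[0]
unlink(c): bitmap=.FF.......... | a=[2] b=[1]
append(a, 3): bitmap=FFFFF........ | a=[2, 0, 3, 4] b=[1]
append(b, 2): bitmap=FFFFFFF...... | a=[2, 0, 3, 4] b=[1, 5, 6]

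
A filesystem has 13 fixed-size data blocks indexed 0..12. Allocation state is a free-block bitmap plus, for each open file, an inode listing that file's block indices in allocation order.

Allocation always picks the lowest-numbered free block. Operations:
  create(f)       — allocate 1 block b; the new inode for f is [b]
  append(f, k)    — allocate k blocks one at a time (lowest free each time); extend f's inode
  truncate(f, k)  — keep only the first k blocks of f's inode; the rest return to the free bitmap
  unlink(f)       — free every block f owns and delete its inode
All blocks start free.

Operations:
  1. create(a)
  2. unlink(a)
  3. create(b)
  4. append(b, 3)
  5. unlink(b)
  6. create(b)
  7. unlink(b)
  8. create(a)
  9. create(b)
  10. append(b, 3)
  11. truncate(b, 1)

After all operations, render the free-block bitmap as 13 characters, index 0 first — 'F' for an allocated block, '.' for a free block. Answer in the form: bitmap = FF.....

bitmap = FF...........

  1. create(a)  ⇒  F............  {a→[0]}
  2. unlink(a)  ⇒  .............  {}
  3. create(b)  ⇒  F............  {b→[0]}
  4. append(b, 3)  ⇒  FFFF.........  {b→[0, 1, 2, 3]}
  5. unlink(b)  ⇒  .............  {}
  6. create(b)  ⇒  F............  {b→[0]}
  7. unlink(b)  ⇒  .............  {}
  8. create(a)  ⇒  F............  {a→[0]}
  9. create(b)  ⇒  FF...........  {a→[0]; b→[1]}
  10. append(b, 3)  ⇒  FFFFF........  {a→[0]; b→[1, 2, 3, 4]}
  11. truncate(b, 1)  ⇒  FF...........  {a→[0]; b→[1]}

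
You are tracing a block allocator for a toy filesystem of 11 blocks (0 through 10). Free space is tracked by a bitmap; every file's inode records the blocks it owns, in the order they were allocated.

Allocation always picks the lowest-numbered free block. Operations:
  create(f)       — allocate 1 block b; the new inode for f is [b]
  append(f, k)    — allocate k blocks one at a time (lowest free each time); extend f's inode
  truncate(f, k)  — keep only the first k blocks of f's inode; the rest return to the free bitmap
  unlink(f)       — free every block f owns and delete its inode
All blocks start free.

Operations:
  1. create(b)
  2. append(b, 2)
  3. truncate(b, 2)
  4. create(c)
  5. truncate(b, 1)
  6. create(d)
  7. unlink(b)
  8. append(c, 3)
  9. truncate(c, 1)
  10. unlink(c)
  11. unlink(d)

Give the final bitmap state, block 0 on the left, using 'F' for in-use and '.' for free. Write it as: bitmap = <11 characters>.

bitmap = ...........

create(b): bitmap=F.......... | b=[0]
append(b, 2): bitmap=FFF........ | b=[0, 1, 2]
truncate(b, 2): bitmap=FF......... | b=[0, 1]
create(c): bitmap=FFF........ | b=[0, 1] c=[2]
truncate(b, 1): bitmap=F.F........ | b=[0] c=[2]
create(d): bitmap=FFF........ | b=[0] c=[2] d=[1]
unlink(b): bitmap=.FF........ | c=[2] d=[1]
append(c, 3): bitmap=FFFFF...... | c=[2, 0, 3, 4] d=[1]
truncate(c, 1): bitmap=.FF........ | c=[2] d=[1]
unlink(c): bitmap=.F......... | d=[1]
unlink(d): bitmap=........... | 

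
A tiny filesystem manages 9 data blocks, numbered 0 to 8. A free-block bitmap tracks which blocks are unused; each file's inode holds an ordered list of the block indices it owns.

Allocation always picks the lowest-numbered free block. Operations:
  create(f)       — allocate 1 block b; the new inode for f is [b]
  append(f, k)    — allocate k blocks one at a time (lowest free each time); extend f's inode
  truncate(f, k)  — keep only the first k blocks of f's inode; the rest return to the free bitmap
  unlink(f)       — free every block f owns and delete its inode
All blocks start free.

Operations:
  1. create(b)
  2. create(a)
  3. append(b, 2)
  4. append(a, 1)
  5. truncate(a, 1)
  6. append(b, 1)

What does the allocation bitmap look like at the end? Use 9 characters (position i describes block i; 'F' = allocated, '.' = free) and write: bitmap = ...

[1] create(b) — b=0 (map F........)
[2] create(a) — a=1 b=0 (map FF.......)
[3] append(b, 2) — a=1 b=0,2,3 (map FFFF.....)
[4] append(a, 1) — a=1,4 b=0,2,3 (map FFFFF....)
[5] truncate(a, 1) — a=1 b=0,2,3 (map FFFF.....)
[6] append(b, 1) — a=1 b=0,2,3,4 (map FFFFF....)

bitmap = FFFFF....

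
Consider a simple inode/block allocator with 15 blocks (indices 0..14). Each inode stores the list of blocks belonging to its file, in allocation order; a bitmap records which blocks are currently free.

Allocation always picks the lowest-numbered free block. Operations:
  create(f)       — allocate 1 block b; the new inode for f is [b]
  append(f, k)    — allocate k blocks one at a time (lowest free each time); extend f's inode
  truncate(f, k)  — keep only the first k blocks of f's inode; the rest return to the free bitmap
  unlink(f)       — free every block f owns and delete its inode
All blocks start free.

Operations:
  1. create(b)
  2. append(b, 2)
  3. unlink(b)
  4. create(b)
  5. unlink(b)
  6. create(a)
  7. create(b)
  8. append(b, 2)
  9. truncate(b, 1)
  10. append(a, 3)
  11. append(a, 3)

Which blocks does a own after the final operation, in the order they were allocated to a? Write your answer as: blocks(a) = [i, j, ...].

blocks(a) = [0, 2, 3, 4, 5, 6, 7]

create(b): bitmap=F.............. | b=[0]
append(b, 2): bitmap=FFF............ | b=[0, 1, 2]
unlink(b): bitmap=............... | 
create(b): bitmap=F.............. | b=[0]
unlink(b): bitmap=............... | 
create(a): bitmap=F.............. | a=[0]
create(b): bitmap=FF............. | a=[0] b=[1]
append(b, 2): bitmap=FFFF........... | a=[0] b=[1, 2, 3]
truncate(b, 1): bitmap=FF............. | a=[0] b=[1]
append(a, 3): bitmap=FFFFF.......... | a=[0, 2, 3, 4] b=[1]
append(a, 3): bitmap=FFFFFFFF....... | a=[0, 2, 3, 4, 5, 6, 7] b=[1]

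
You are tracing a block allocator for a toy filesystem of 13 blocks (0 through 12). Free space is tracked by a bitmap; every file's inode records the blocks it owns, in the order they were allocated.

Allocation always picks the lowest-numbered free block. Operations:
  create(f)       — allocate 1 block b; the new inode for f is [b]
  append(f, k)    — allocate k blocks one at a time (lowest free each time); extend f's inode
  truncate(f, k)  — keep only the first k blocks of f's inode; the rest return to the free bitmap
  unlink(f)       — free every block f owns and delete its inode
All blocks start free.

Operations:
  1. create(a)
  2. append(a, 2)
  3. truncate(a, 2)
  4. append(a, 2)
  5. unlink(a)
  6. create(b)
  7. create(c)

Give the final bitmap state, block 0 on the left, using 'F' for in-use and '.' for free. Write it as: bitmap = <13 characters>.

bitmap = FF...........

[1] create(a) — a=0 (map F............)
[2] append(a, 2) — a=0,1,2 (map FFF..........)
[3] truncate(a, 2) — a=0,1 (map FF...........)
[4] append(a, 2) — a=0,1,2,3 (map FFFF.........)
[5] unlink(a) —  (map .............)
[6] create(b) — b=0 (map F............)
[7] create(c) — b=0 c=1 (map FF...........)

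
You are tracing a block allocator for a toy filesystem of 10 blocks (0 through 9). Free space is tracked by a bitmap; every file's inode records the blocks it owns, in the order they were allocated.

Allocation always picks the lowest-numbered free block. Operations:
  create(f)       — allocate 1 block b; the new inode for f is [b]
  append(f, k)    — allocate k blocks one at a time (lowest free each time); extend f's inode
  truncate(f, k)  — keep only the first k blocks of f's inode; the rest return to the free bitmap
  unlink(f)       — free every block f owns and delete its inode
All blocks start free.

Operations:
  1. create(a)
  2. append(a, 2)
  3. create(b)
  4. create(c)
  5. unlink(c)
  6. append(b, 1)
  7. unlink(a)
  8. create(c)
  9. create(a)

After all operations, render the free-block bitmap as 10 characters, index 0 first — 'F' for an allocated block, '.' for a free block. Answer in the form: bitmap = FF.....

[1] create(a) — a=0 (map F.........)
[2] append(a, 2) — a=0,1,2 (map FFF.......)
[3] create(b) — a=0,1,2 b=3 (map FFFF......)
[4] create(c) — a=0,1,2 b=3 c=4 (map FFFFF.....)
[5] unlink(c) — a=0,1,2 b=3 (map FFFF......)
[6] append(b, 1) — a=0,1,2 b=3,4 (map FFFFF.....)
[7] unlink(a) — b=3,4 (map ...FF.....)
[8] create(c) — b=3,4 c=0 (map F..FF.....)
[9] create(a) — a=1 b=3,4 c=0 (map FF.FF.....)

bitmap = FF.FF.....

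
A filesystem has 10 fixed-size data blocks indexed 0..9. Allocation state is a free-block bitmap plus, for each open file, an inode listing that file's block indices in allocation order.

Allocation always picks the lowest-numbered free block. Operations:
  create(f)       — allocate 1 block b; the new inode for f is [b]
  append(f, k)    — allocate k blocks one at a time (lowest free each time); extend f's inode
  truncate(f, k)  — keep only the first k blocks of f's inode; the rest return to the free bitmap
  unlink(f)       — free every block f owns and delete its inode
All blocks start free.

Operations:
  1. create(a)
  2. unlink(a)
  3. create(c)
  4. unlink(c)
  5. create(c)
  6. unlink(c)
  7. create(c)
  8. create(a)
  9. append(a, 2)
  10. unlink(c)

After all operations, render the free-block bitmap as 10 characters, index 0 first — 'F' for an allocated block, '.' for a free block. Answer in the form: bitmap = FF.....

  1. create(a)  ⇒  F.........  {a→[0]}
  2. unlink(a)  ⇒  ..........  {}
  3. create(c)  ⇒  F.........  {c→[0]}
  4. unlink(c)  ⇒  ..........  {}
  5. create(c)  ⇒  F.........  {c→[0]}
  6. unlink(c)  ⇒  ..........  {}
  7. create(c)  ⇒  F.........  {c→[0]}
  8. create(a)  ⇒  FF........  {a→[1]; c→[0]}
  9. append(a, 2)  ⇒  FFFF......  {a→[1, 2, 3]; c→[0]}
  10. unlink(c)  ⇒  .FFF......  {a→[1, 2, 3]}

bitmap = .FFF......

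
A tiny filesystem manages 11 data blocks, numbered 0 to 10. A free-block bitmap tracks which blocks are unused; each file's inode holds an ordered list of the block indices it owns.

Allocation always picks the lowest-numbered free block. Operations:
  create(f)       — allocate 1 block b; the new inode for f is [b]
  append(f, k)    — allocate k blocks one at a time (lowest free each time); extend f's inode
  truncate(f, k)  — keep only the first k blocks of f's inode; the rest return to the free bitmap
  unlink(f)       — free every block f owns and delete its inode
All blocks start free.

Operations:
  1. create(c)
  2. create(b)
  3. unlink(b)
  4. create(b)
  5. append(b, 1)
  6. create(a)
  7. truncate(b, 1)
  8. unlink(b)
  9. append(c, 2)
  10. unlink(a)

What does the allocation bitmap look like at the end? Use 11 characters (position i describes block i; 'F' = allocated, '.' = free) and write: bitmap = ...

[1] create(c) — c=0 (map F..........)
[2] create(b) — b=1 c=0 (map FF.........)
[3] unlink(b) — c=0 (map F..........)
[4] create(b) — b=1 c=0 (map FF.........)
[5] append(b, 1) — b=1,2 c=0 (map FFF........)
[6] create(a) — a=3 b=1,2 c=0 (map FFFF.......)
[7] truncate(b, 1) — a=3 b=1 c=0 (map FF.F.......)
[8] unlink(b) — a=3 c=0 (map F..F.......)
[9] append(c, 2) — a=3 c=0,1,2 (map FFFF.......)
[10] unlink(a) — c=0,1,2 (map FFF........)

bitmap = FFF........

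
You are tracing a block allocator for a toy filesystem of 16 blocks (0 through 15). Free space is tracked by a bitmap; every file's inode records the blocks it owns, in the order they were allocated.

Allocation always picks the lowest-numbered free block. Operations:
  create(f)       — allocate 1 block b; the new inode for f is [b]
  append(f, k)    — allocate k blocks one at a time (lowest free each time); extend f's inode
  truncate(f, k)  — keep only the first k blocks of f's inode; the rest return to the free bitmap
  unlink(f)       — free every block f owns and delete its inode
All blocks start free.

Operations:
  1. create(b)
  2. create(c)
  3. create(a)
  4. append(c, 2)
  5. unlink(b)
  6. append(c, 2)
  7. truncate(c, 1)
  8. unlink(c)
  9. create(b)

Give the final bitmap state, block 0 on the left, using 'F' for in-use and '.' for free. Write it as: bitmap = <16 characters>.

  1. create(b)  ⇒  F...............  {b→[0]}
  2. create(c)  ⇒  FF..............  {b→[0]; c→[1]}
  3. create(a)  ⇒  FFF.............  {a→[2]; b→[0]; c→[1]}
  4. append(c, 2)  ⇒  FFFFF...........  {a→[2]; b→[0]; c→[1, 3, 4]}
  5. unlink(b)  ⇒  .FFFF...........  {a→[2]; c→[1, 3, 4]}
  6. append(c, 2)  ⇒  FFFFFF..........  {a→[2]; c→[1, 3, 4, 0, 5]}
  7. truncate(c, 1)  ⇒  .FF.............  {a→[2]; c→[1]}
  8. unlink(c)  ⇒  ..F.............  {a→[2]}
  9. create(b)  ⇒  F.F.............  {a→[2]; b→[0]}

bitmap = F.F.............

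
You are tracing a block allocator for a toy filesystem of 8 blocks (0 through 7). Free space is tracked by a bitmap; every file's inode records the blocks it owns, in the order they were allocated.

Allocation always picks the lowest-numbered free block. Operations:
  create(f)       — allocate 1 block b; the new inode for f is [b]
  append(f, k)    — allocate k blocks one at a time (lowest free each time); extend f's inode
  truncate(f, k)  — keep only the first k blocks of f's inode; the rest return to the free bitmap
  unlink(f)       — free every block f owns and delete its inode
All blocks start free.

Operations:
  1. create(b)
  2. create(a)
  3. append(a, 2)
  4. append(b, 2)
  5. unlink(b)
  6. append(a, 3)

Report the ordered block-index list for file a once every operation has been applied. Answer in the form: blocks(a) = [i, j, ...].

blocks(a) = [1, 2, 3, 0, 4, 5]

  1. create(b)  ⇒  F.......  {b→[0]}
  2. create(a)  ⇒  FF......  {a→[1]; b→[0]}
  3. append(a, 2)  ⇒  FFFF....  {a→[1, 2, 3]; b→[0]}
  4. append(b, 2)  ⇒  FFFFFF..  {a→[1, 2, 3]; b→[0, 4, 5]}
  5. unlink(b)  ⇒  .FFF....  {a→[1, 2, 3]}
  6. append(a, 3)  ⇒  FFFFFF..  {a→[1, 2, 3, 0, 4, 5]}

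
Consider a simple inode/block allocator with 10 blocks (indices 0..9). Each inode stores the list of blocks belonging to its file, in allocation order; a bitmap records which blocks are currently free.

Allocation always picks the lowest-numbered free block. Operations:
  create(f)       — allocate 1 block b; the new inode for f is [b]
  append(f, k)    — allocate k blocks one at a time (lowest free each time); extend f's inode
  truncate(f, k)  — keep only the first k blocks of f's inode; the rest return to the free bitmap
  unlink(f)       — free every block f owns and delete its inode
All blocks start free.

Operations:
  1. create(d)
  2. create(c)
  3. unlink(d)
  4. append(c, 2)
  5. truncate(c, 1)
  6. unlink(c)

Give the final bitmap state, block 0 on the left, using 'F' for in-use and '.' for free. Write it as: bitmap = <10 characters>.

bitmap = ..........

[1] create(d) — d=0 (map F.........)
[2] create(c) — c=1 d=0 (map FF........)
[3] unlink(d) — c=1 (map .F........)
[4] append(c, 2) — c=1,0,2 (map FFF.......)
[5] truncate(c, 1) — c=1 (map .F........)
[6] unlink(c) —  (map ..........)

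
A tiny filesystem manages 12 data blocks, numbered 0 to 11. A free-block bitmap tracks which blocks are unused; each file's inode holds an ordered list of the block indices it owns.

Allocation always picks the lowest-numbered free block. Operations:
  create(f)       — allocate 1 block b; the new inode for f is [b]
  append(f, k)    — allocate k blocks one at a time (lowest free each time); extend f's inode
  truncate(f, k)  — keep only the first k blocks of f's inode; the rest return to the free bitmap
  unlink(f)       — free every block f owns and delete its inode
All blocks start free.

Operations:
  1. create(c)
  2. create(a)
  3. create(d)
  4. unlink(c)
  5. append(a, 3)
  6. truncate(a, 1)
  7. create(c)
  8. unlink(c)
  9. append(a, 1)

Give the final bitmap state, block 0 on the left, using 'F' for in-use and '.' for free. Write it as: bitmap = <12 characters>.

bitmap = FFF.........

[1] create(c) — c=0 (map F...........)
[2] create(a) — a=1 c=0 (map FF..........)
[3] create(d) — a=1 c=0 d=2 (map FFF.........)
[4] unlink(c) — a=1 d=2 (map .FF.........)
[5] append(a, 3) — a=1,0,3,4 d=2 (map FFFFF.......)
[6] truncate(a, 1) — a=1 d=2 (map .FF.........)
[7] create(c) — a=1 c=0 d=2 (map FFF.........)
[8] unlink(c) — a=1 d=2 (map .FF.........)
[9] append(a, 1) — a=1,0 d=2 (map FFF.........)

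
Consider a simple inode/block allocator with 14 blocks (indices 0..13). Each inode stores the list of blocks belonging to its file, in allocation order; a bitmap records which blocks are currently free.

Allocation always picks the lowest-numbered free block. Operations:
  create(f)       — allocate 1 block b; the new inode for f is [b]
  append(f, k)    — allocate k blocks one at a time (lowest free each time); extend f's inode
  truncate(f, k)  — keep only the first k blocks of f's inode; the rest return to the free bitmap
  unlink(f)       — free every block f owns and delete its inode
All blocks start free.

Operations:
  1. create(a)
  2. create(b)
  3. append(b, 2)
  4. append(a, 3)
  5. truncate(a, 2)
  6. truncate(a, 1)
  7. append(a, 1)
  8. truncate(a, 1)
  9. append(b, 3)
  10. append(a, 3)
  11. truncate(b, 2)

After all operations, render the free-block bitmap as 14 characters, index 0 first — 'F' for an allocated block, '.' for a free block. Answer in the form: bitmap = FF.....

after create(a) → a:[0]  free=[F.............]
after create(b) → a:[0], b:[1]  free=[FF............]
after append(b, 2) → a:[0], b:[1, 2, 3]  free=[FFFF..........]
after append(a, 3) → a:[0, 4, 5, 6], b:[1, 2, 3]  free=[FFFFFFF.......]
after truncate(a, 2) → a:[0, 4], b:[1, 2, 3]  free=[FFFFF.........]
after truncate(a, 1) → a:[0], b:[1, 2, 3]  free=[FFFF..........]
after append(a, 1) → a:[0, 4], b:[1, 2, 3]  free=[FFFFF.........]
after truncate(a, 1) → a:[0], b:[1, 2, 3]  free=[FFFF..........]
after append(b, 3) → a:[0], b:[1, 2, 3, 4, 5, 6]  free=[FFFFFFF.......]
after append(a, 3) → a:[0, 7, 8, 9], b:[1, 2, 3, 4, 5, 6]  free=[FFFFFFFFFF....]
after truncate(b, 2) → a:[0, 7, 8, 9], b:[1, 2]  free=[FFF....FFF....]

bitmap = FFF....FFF....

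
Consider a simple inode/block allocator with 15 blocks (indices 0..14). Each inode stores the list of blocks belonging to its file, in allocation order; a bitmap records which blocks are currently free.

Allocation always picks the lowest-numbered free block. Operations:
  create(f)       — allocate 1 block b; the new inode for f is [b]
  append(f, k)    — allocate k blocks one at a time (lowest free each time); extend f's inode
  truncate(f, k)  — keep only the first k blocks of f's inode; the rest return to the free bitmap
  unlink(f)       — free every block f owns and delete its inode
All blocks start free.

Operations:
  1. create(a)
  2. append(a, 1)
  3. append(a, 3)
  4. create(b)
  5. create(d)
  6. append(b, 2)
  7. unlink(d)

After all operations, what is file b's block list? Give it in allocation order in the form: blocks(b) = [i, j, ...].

create(a): bitmap=F.............. | a=[0]
append(a, 1): bitmap=FF............. | a=[0, 1]
append(a, 3): bitmap=FFFFF.......... | a=[0, 1, 2, 3, 4]
create(b): bitmap=FFFFFF......... | a=[0, 1, 2, 3, 4] b=[5]
create(d): bitmap=FFFFFFF........ | a=[0, 1, 2, 3, 4] b=[5] d=[6]
append(b, 2): bitmap=FFFFFFFFF...... | a=[0, 1, 2, 3, 4] b=[5, 7, 8] d=[6]
unlink(d): bitmap=FFFFFF.FF...... | a=[0, 1, 2, 3, 4] b=[5, 7, 8]

blocks(b) = [5, 7, 8]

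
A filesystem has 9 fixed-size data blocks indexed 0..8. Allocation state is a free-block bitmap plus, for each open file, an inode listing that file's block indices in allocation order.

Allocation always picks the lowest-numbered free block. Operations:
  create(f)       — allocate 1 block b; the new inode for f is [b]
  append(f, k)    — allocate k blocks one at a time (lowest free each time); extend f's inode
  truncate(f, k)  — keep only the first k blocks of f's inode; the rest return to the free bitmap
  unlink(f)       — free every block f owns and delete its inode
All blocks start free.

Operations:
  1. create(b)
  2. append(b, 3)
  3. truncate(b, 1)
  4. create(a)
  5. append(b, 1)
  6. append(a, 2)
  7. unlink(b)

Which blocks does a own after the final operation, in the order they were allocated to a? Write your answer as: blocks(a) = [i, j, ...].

create(b): bitmap=F........ | b=[0]
append(b, 3): bitmap=FFFF..... | b=[0, 1, 2, 3]
truncate(b, 1): bitmap=F........ | b=[0]
create(a): bitmap=FF....... | a=[1] b=[0]
append(b, 1): bitmap=FFF...... | a=[1] b=[0, 2]
append(a, 2): bitmap=FFFFF.... | a=[1, 3, 4] b=[0, 2]
unlink(b): bitmap=.F.FF.... | a=[1, 3, 4]

blocks(a) = [1, 3, 4]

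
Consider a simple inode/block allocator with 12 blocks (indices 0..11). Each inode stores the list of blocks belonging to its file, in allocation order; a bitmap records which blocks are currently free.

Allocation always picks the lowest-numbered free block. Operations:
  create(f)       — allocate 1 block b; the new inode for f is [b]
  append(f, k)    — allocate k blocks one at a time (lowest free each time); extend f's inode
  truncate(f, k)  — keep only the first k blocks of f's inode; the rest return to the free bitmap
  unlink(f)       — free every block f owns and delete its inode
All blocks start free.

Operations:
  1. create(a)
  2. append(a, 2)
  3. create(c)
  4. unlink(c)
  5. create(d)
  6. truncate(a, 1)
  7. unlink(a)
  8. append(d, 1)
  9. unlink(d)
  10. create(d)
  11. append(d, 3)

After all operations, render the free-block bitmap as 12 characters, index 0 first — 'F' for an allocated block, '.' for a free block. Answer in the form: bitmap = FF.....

bitmap = FFFF........

after create(a) → a:[0]  free=[F...........]
after append(a, 2) → a:[0, 1, 2]  free=[FFF.........]
after create(c) → a:[0, 1, 2], c:[3]  free=[FFFF........]
after unlink(c) → a:[0, 1, 2]  free=[FFF.........]
after create(d) → a:[0, 1, 2], d:[3]  free=[FFFF........]
after truncate(a, 1) → a:[0], d:[3]  free=[F..F........]
after unlink(a) → d:[3]  free=[...F........]
after append(d, 1) → d:[3, 0]  free=[F..F........]
after unlink(d) →   free=[............]
after create(d) → d:[0]  free=[F...........]
after append(d, 3) → d:[0, 1, 2, 3]  free=[FFFF........]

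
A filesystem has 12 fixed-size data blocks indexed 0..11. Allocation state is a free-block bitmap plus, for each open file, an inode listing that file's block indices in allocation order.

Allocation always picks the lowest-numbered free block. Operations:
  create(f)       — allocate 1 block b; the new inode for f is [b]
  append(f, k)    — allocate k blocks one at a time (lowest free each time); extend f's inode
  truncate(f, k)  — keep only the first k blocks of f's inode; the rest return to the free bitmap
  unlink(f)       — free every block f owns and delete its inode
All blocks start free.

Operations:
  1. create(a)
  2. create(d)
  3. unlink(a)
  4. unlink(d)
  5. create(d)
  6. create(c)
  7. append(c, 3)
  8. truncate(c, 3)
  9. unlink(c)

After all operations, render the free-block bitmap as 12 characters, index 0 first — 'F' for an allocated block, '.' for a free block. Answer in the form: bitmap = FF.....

bitmap = F...........

create(a): bitmap=F........... | a=[0]
create(d): bitmap=FF.......... | a=[0] d=[1]
unlink(a): bitmap=.F.......... | d=[1]
unlink(d): bitmap=............ | 
create(d): bitmap=F........... | d=[0]
create(c): bitmap=FF.......... | c=[1] d=[0]
append(c, 3): bitmap=FFFFF....... | c=[1, 2, 3, 4] d=[0]
truncate(c, 3): bitmap=FFFF........ | c=[1, 2, 3] d=[0]
unlink(c): bitmap=F........... | d=[0]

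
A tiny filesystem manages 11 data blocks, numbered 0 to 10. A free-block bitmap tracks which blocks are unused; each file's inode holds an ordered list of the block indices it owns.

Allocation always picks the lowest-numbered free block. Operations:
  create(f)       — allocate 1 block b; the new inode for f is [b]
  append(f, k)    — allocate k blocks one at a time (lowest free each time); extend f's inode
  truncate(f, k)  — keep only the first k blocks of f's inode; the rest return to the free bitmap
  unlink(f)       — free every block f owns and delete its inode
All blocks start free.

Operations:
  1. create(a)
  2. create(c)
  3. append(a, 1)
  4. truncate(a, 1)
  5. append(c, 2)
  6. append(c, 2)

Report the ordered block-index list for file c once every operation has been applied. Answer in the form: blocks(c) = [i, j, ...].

blocks(c) = [1, 2, 3, 4, 5]

after create(a) → a:[0]  free=[F..........]
after create(c) → a:[0], c:[1]  free=[FF.........]
after append(a, 1) → a:[0, 2], c:[1]  free=[FFF........]
after truncate(a, 1) → a:[0], c:[1]  free=[FF.........]
after append(c, 2) → a:[0], c:[1, 2, 3]  free=[FFFF.......]
after append(c, 2) → a:[0], c:[1, 2, 3, 4, 5]  free=[FFFFFF.....]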